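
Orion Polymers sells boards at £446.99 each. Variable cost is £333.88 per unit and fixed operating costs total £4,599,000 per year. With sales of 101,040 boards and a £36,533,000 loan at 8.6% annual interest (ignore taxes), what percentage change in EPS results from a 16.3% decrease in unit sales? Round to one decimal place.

-50.5%

Contribution at this volume is 101,040 × £113.11 = £11,428,634.40.
Operating income = contribution − fixed costs = £11,428,634.40 − £4,599,000 = £6,829,634.40.
After interest of £3,141,838.00, pre-tax earnings = £3,687,796.40.
DCL = total CM / (EBIT − I) = £11,428,634.40 / £3,687,796.40 = 3.0990.
%ΔEPS = DCL × %ΔSales = 3.0990 × -16.3% = -50.5%.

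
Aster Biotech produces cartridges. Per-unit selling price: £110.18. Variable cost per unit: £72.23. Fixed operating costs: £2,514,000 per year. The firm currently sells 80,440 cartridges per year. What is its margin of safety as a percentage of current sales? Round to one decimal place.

17.6%

Each unit contributes £110.18 − £72.23 = £37.95. Break-even units = £2,514,000 ÷ £37.95 = 66,245.06; break-even revenue = 66,245.06 × £110.18 = £7,298,880.63.
Current sales = 80,440 × £110.18 = £8,862,879.20.
Margin of safety = (£8,862,879.20 − £7,298,880.63) ÷ £8,862,879.20 = 17.6%.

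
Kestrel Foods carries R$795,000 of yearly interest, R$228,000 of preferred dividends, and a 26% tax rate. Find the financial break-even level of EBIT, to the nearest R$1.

Grossing the preferred dividend up to pre-tax terms: R$228,000 / (1 − 0.26) = R$308,108.11.
EPS = 0 when EBIT covers interest plus the pre-tax preferred burden: R$795,000 + R$308,108.11 = R$1,103,108.11.

R$1,103,108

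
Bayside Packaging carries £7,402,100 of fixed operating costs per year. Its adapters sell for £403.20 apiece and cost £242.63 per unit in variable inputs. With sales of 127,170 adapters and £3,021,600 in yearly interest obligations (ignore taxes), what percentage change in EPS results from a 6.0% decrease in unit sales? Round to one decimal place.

-12.3%

At 127,170 units, contribution = 127,170 × £160.57 = £20,419,686.90.
Operating income = contribution − fixed costs = £20,419,686.90 − £7,402,100 = £13,017,586.90.
Interest = £3,021,600.00, so EBIT − I = £9,995,986.90.
Degree of combined leverage = contribution ÷ (EBIT − I) = £20,419,686.90 ÷ £9,995,986.90 = 2.0428.
%ΔEPS = DCL × %ΔSales = 2.0428 × -6.0% = -12.3%.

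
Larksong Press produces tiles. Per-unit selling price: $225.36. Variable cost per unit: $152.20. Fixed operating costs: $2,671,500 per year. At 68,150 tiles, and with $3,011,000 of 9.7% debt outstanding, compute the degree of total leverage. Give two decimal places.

Contribution at this volume is 68,150 × $73.16 = $4,985,854.00.
EBIT = $4,985,854.00 − $2,671,500 = $2,314,354.00. Interest = $292,067.00.
DOL = $4,985,854.00 ÷ $2,314,354.00 = 2.1543; DFL = $2,314,354.00 ÷ $2,022,287.00 = 1.1444.
DCL = DOL × DFL = 2.1543 × 1.1444 = 2.4654.

2.47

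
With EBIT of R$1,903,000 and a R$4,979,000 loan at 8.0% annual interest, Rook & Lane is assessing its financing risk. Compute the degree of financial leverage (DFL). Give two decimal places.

Interest = R$398,320.00.
DFL = EBIT ÷ (EBIT − I) = R$1,903,000 ÷ (R$1,903,000 − R$398,320.00) = R$1,903,000 ÷ R$1,504,680.00 = 1.2647.

1.26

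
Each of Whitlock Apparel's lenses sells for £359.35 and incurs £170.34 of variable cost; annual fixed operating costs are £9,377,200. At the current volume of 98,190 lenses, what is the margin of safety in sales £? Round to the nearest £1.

£17,456,436

Unit CM = price − variable cost = £359.35 − £170.34 = £189.01. Break-even units = £9,377,200 ÷ £189.01 = 49,612.19; break-even revenue = 49,612.19 × £359.35 = £17,828,140.42.
Current sales = 98,190 × £359.35 = £35,284,576.50.
Margin of safety = £35,284,576.50 − £17,828,140.42 = £17,456,436.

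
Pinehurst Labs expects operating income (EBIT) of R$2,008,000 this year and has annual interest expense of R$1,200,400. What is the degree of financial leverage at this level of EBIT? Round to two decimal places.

2.49

Annual interest charges come to R$1,200,400.00.
Degree of financial leverage = EBIT / (EBIT − interest) = R$2,008,000 / R$807,600.00 = 2.4864.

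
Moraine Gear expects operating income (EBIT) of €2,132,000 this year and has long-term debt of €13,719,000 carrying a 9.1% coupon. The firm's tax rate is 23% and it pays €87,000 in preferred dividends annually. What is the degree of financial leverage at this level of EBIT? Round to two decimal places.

2.77

Interest = €1,248,429.00.
Preferred dividends grossed up pre-tax: €87,000 / (1 − 0.23) = €112,987.01.
DFL = EBIT ÷ [EBIT − I − D_p/(1−t)] = €2,132,000 ÷ [€2,132,000 − €1,248,429.00 − €112,987.01] = €2,132,000 ÷ €770,583.99 = 2.7667.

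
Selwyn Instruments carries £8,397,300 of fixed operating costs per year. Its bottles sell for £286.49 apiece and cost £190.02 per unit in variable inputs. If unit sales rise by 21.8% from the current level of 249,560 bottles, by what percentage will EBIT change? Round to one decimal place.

+33.5%

Total contribution margin = 249,560 × £96.47 = £24,075,053.20.
EBIT = £24,075,053.20 − £8,397,300 = £15,677,753.20.
DOL = contribution ÷ EBIT = £24,075,053.20 ÷ £15,677,753.20 = 1.5356.
Operating income changes by 1.5356 × +21.8% = +33.5%.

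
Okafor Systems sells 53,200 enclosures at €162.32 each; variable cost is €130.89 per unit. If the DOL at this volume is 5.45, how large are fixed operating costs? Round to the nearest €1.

€1,365,273

Total contribution margin = 53,200 × €31.43 = €1,672,076.00.
DOL = contribution / EBIT, so EBIT = €1,672,076.00 / 5.45 = €306,802.94.
Fixed costs = CM − EBIT = €1,672,076.00 − €306,802.94 = €1,365,273.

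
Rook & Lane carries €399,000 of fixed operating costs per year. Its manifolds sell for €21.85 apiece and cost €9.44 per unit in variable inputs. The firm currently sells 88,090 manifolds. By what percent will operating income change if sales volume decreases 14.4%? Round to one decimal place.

-22.7%

Total contribution margin = 88,090 × €12.41 = €1,093,196.90.
EBIT = €1,093,196.90 − €399,000 = €694,196.90.
So DOL = total CM / EBIT = €1,093,196.90 / €694,196.90 = 1.5748.
%ΔEBIT = DOL × %ΔSales = 1.5748 × -14.4% = -22.7%.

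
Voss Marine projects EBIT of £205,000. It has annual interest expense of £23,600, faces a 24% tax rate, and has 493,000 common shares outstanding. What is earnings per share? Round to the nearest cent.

Pre-tax income = £205,000 − £23,600.00 = £181,400.00.
After tax at 24%: net income = £181,400.00 × 0.76 = £137,864.00.
Per share: £137,864.00 / 493,000 shares = £0.28.

£0.28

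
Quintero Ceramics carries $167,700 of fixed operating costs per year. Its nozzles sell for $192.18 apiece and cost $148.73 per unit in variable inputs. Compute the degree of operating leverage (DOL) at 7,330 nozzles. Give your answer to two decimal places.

2.11

Total contribution margin = 7,330 × $43.45 = $318,488.50.
EBIT = $318,488.50 − $167,700 = $150,788.50.
So DOL = total CM / EBIT = $318,488.50 / $150,788.50 = 2.1122.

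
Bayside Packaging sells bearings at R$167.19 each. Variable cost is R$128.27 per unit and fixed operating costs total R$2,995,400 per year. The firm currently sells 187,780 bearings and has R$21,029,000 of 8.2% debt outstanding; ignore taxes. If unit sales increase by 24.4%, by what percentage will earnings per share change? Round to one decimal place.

+68.9%

At 187,780 units, contribution = 187,780 × R$38.92 = R$7,308,397.60.
EBIT = R$7,308,397.60 − R$2,995,400 = R$4,312,997.60.
Interest = R$1,724,378.00, so EBIT − I = R$2,588,619.60.
DCL = total CM / (EBIT − I) = R$7,308,397.60 / R$2,588,619.60 = 2.8233.
EPS therefore changes by 2.8233 × (+24.4%) = +68.9%.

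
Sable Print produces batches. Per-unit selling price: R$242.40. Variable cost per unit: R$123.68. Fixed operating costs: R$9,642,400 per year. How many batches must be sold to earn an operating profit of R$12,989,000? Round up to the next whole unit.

190,629 batches

Each unit contributes R$242.40 − R$123.68 = R$118.72.
Need Q such that Q × R$118.72 − R$9,642,400 = R$12,989,000, i.e. Q = R$22,631,400 / R$118.72 = 190,628.37 → 190,629.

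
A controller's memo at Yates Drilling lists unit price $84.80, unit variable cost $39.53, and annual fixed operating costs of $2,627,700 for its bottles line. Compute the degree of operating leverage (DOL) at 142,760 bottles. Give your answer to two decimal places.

At 142,760 units, contribution = 142,760 × $45.27 = $6,462,745.20.
Subtracting fixed costs: EBIT = $6,462,745.20 − $2,627,700 = $3,835,045.20.
DOL = contribution ÷ EBIT = $6,462,745.20 ÷ $3,835,045.20 = 1.6852.

1.69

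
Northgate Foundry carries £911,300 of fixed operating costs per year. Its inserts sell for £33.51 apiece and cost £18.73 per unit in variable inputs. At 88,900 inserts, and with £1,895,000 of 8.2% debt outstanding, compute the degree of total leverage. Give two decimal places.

At 88,900 units, contribution = 88,900 × £14.78 = £1,313,942.00.
Operating income = contribution − fixed costs = £1,313,942.00 − £911,300 = £402,642.00. Interest = £155,390.00.
DOL = £1,313,942.00 ÷ £402,642.00 = 3.2633; DFL = £402,642.00 ÷ £247,252.00 = 1.6285.
Combined leverage = 3.2633 × 1.6285 = 5.3143.

5.31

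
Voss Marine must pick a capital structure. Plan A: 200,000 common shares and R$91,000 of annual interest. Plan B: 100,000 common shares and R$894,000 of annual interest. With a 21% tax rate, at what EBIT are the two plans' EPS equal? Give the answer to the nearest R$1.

At indifference, (EBIT − 91,000)(1 − t)/200,000 = (EBIT − 894,000)(1 − t)/100,000.
The (1 − t) factor cancels: (EBIT − 91,000) × 100,000 = (EBIT − 894,000) × 200,000.
Solving, EBIT = (894,000·200,000 − 91,000·100,000) / (200,000 − 100,000) = 169,700,000,000 / 100,000 = 1,697,000.00.

R$1,697,000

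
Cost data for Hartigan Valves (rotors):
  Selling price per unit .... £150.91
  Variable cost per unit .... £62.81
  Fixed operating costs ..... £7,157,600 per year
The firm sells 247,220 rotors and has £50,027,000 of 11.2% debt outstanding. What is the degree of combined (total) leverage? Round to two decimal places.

2.41

At 247,220 units, contribution = 247,220 × £88.10 = £21,780,082.00.
Operating income = contribution − fixed costs = £21,780,082.00 − £7,157,600 = £14,622,482.00. Interest = £5,603,024.00.
DOL = £21,780,082.00 ÷ £14,622,482.00 = 1.4895; DFL = £14,622,482.00 ÷ £9,019,458.00 = 1.6212.
DCL = DOL × DFL = 1.4895 × 1.6212 = 2.4148.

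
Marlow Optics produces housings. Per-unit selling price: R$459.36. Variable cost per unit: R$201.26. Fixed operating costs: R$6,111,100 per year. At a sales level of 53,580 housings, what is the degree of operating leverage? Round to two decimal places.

1.79

Contribution at this volume is 53,580 × R$258.10 = R$13,828,998.00.
Subtracting fixed costs: EBIT = R$13,828,998.00 − R$6,111,100 = R$7,717,898.00.
DOL = contribution ÷ EBIT = R$13,828,998.00 ÷ R$7,717,898.00 = 1.7918.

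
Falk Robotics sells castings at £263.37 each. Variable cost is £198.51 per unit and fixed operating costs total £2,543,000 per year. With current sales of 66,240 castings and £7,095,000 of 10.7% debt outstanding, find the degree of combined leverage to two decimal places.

4.32

Contribution at this volume is 66,240 × £64.86 = £4,296,326.40.
EBIT = £4,296,326.40 − £2,543,000 = £1,753,326.40. Interest = £759,165.00.
DOL = £4,296,326.40 ÷ £1,753,326.40 = 2.4504; DFL = £1,753,326.40 ÷ £994,161.40 = 1.7636.
Combined leverage = 2.4504 × 1.7636 = 4.3215.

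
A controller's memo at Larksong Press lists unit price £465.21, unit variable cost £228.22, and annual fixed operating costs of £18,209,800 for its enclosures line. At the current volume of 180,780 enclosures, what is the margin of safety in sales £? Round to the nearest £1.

Contribution margin per unit = £465.21 − £228.22 = £236.99. Break-even units = £18,209,800 ÷ £236.99 = 76,837.84; break-even revenue = 76,837.84 × £465.21 = £35,745,732.13.
Current sales = 180,780 × £465.21 = £84,100,663.80.
Margin of safety = £84,100,663.80 − £35,745,732.13 = £48,354,932.

£48,354,932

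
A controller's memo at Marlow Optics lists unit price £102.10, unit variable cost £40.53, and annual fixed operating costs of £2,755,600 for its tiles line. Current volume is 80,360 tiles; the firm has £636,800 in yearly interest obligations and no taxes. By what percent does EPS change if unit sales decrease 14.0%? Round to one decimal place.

-44.5%

Total contribution margin = 80,360 × £61.57 = £4,947,765.20.
EBIT = £4,947,765.20 − £2,755,600 = £2,192,165.20.
Interest = £636,800.00, so EBIT − I = £1,555,365.20.
DCL = total CM / (EBIT − I) = £4,947,765.20 / £1,555,365.20 = 3.1811.
%ΔEPS = DCL × %ΔSales = 3.1811 × -14.0% = -44.5%.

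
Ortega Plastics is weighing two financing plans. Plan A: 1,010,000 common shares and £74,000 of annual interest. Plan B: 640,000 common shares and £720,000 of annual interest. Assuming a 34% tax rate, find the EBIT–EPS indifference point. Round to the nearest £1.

At indifference, (EBIT − 74,000)(1 − t)/1,010,000 = (EBIT − 720,000)(1 − t)/640,000.
The (1 − t) factor cancels: (EBIT − 74,000) × 640,000 = (EBIT − 720,000) × 1,010,000.
EBIT × (1,010,000 − 640,000) = 720,000 × 1,010,000 − 74,000 × 640,000 = 679,840,000,000, so EBIT = 679,840,000,000 ÷ 370,000 = 1,837,405.41.

£1,837,405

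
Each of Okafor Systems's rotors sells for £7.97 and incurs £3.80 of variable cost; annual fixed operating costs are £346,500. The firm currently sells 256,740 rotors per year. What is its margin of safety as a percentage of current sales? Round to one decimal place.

67.6%

Contribution margin per unit = £7.97 − £3.80 = £4.17. Break-even units = £346,500 ÷ £4.17 = 83,093.53; break-even revenue = 83,093.53 × £7.97 = £662,255.40.
Current sales = 256,740 × £7.97 = £2,046,217.80.
Margin of safety = (£2,046,217.80 − £662,255.40) ÷ £2,046,217.80 = 67.6%.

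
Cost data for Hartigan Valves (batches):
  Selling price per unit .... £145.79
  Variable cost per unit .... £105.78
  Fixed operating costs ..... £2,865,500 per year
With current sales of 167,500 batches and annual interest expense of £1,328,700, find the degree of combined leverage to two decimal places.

2.67

Contribution at this volume is 167,500 × £40.01 = £6,701,675.00.
Operating income = contribution − fixed costs = £6,701,675.00 − £2,865,500 = £3,836,175.00. Interest = £1,328,700.00.
DOL = £6,701,675.00 ÷ £3,836,175.00 = 1.7470; DFL = £3,836,175.00 ÷ £2,507,475.00 = 1.5299.
Combined leverage = 1.7470 × 1.5299 = 2.6727.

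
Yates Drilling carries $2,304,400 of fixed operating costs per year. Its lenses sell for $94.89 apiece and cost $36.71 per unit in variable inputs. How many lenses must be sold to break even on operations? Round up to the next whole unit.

39,609 lenses

Each unit contributes $94.89 − $36.71 = $58.18.
Break-even volume = fixed costs ÷ CM per unit = $2,304,400 ÷ $58.18 = 39,608.11, so 39,609 lenses.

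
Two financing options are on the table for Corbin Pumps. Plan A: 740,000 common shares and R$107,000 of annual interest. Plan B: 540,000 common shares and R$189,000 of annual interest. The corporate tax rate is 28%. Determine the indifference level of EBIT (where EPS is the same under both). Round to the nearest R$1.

R$410,400

Set EPS_A = EPS_B: (EBIT − R$107,000)(1 − 0.28) ÷ 740,000 = (EBIT − R$189,000)(1 − 0.28) ÷ 540,000.
Cancelling (1 − t) and cross-multiplying: 540,000·(EBIT − 107,000) = 740,000·(EBIT − 189,000).
EBIT × (740,000 − 540,000) = 189,000 × 740,000 − 107,000 × 540,000 = 82,080,000,000, so EBIT = 82,080,000,000 ÷ 200,000 = 410,400.00.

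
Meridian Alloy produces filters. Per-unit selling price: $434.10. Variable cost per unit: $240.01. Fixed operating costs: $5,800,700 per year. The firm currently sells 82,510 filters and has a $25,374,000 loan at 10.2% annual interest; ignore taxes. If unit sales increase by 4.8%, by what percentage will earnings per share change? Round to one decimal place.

+10.1%

Contribution at this volume is 82,510 × $194.09 = $16,014,365.90.
Operating income = contribution − fixed costs = $16,014,365.90 − $5,800,700 = $10,213,665.90.
After interest of $2,588,148.00, pre-tax earnings = $7,625,517.90.
DCL = total CM / (EBIT − I) = $16,014,365.90 / $7,625,517.90 = 2.1001.
EPS therefore changes by 2.1001 × (+4.8%) = +10.1%.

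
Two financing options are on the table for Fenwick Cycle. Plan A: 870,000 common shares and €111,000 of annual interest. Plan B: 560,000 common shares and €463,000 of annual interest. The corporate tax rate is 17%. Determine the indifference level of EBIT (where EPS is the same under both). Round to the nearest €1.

At indifference, (EBIT − 111,000)(1 − t)/870,000 = (EBIT − 463,000)(1 − t)/560,000.
Cancelling (1 − t) and cross-multiplying: 560,000·(EBIT − 111,000) = 870,000·(EBIT − 463,000).
Solving, EBIT = (463,000·870,000 − 111,000·560,000) / (870,000 − 560,000) = 340,650,000,000 / 310,000 = 1,098,870.97.

€1,098,871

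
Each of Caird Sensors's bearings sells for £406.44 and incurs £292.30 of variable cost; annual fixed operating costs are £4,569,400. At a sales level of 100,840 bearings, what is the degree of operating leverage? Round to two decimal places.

1.66

At 100,840 units, contribution = 100,840 × £114.14 = £11,509,877.60.
Subtracting fixed costs: EBIT = £11,509,877.60 − £4,569,400 = £6,940,477.60.
So DOL = total CM / EBIT = £11,509,877.60 / £6,940,477.60 = 1.6584.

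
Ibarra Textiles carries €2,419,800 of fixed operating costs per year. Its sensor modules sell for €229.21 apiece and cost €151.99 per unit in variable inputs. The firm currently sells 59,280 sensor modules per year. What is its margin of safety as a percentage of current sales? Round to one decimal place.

Unit CM = price − variable cost = €229.21 − €151.99 = €77.22. Break-even units = €2,419,800 ÷ €77.22 = 31,336.44; break-even revenue = 31,336.44 × €229.21 = €7,182,625.72.
Current sales = 59,280 × €229.21 = €13,587,568.80.
Margin of safety = (€13,587,568.80 − €7,182,625.72) ÷ €13,587,568.80 = 47.1%.

47.1%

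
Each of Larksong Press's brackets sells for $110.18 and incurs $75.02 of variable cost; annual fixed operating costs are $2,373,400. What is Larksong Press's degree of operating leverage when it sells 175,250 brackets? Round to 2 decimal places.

1.63

At 175,250 units, contribution = 175,250 × $35.16 = $6,161,790.00.
Subtracting fixed costs: EBIT = $6,161,790.00 − $2,373,400 = $3,788,390.00.
So DOL = total CM / EBIT = $6,161,790.00 / $3,788,390.00 = 1.6265.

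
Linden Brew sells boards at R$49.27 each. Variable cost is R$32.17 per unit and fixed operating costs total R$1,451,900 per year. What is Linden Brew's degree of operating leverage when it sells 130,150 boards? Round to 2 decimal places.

Total contribution margin = 130,150 × R$17.10 = R$2,225,565.00.
Subtracting fixed costs: EBIT = R$2,225,565.00 − R$1,451,900 = R$773,665.00.
DOL = contribution ÷ EBIT = R$2,225,565.00 ÷ R$773,665.00 = 2.8767.

2.88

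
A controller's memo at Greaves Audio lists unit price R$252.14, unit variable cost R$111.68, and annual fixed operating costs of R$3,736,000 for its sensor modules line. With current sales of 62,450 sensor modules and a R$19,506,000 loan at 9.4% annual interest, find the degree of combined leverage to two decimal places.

2.74

Total contribution margin = 62,450 × R$140.46 = R$8,771,727.00.
Operating income = contribution − fixed costs = R$8,771,727.00 − R$3,736,000 = R$5,035,727.00. Interest = R$1,833,564.00.
DOL = R$8,771,727.00 ÷ R$5,035,727.00 = 1.7419; DFL = R$5,035,727.00 ÷ R$3,202,163.00 = 1.5726.
Combined leverage = 1.7419 × 1.5726 = 2.7393.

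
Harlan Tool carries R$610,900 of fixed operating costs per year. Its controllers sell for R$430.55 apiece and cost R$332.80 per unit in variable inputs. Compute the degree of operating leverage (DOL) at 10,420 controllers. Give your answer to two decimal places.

2.50

At 10,420 units, contribution = 10,420 × R$97.75 = R$1,018,555.00.
Subtracting fixed costs: EBIT = R$1,018,555.00 − R$610,900 = R$407,655.00.
DOL = contribution ÷ EBIT = R$1,018,555.00 ÷ R$407,655.00 = 2.4986.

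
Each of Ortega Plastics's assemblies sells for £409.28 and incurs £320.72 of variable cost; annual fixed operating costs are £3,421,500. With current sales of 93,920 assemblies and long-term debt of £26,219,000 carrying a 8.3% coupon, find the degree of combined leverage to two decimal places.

Total contribution margin = 93,920 × £88.56 = £8,317,555.20.
EBIT = £8,317,555.20 − £3,421,500 = £4,896,055.20. Interest = £2,176,177.00.
DOL = £8,317,555.20 ÷ £4,896,055.20 = 1.6988; DFL = £4,896,055.20 ÷ £2,719,878.20 = 1.8001.
DCL = DOL × DFL = 1.6988 × 1.8001 = 3.0580.

3.06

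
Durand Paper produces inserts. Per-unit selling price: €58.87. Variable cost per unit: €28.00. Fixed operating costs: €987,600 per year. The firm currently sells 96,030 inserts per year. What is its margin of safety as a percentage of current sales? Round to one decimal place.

66.7%

Unit CM = price − variable cost = €58.87 − €28.00 = €30.87. Break-even units = €987,600 ÷ €30.87 = 31,992.23; break-even revenue = 31,992.23 × €58.87 = €1,883,382.31.
Current sales = 96,030 × €58.87 = €5,653,286.10.
Margin of safety = (€5,653,286.10 − €1,883,382.31) ÷ €5,653,286.10 = 66.7%.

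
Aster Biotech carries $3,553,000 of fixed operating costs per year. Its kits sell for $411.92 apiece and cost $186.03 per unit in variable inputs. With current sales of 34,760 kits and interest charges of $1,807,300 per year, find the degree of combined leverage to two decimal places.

At 34,760 units, contribution = 34,760 × $225.89 = $7,851,936.40.
EBIT = $7,851,936.40 − $3,553,000 = $4,298,936.40. Interest = $1,807,300.00, so EBIT − I = $2,491,636.40.
Degree of total leverage = total CM / (EBIT − interest) = $7,851,936.40 / $2,491,636.40 = 3.1513.

3.15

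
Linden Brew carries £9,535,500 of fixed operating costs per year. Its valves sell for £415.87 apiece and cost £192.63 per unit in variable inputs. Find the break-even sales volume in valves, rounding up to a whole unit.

Each unit contributes £415.87 − £192.63 = £223.24.
Break-even Q = £9,535,500 / £223.24 = 42,714.12 → 42,715 valves.

42,715 valves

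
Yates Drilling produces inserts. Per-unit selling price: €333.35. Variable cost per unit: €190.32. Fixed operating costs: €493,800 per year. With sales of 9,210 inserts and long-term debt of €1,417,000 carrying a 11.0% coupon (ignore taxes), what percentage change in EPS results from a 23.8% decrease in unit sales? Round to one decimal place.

Total contribution margin = 9,210 × €143.03 = €1,317,306.30.
Operating income = contribution − fixed costs = €1,317,306.30 − €493,800 = €823,506.30.
Interest = €155,870.00, so EBIT − I = €667,636.30.
Degree of combined leverage = contribution ÷ (EBIT − I) = €1,317,306.30 ÷ €667,636.30 = 1.9731.
%ΔEPS = DCL × %ΔSales = 1.9731 × -23.8% = -47.0%.

-47.0%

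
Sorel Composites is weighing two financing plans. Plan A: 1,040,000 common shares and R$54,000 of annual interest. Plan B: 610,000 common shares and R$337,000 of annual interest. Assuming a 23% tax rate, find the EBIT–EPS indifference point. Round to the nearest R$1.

R$738,465

At indifference, (EBIT − 54,000)(1 − t)/1,040,000 = (EBIT − 337,000)(1 − t)/610,000.
Cancelling (1 − t) and cross-multiplying: 610,000·(EBIT − 54,000) = 1,040,000·(EBIT − 337,000).
EBIT × (1,040,000 − 610,000) = 337,000 × 1,040,000 − 54,000 × 610,000 = 317,540,000,000, so EBIT = 317,540,000,000 ÷ 430,000 = 738,465.12.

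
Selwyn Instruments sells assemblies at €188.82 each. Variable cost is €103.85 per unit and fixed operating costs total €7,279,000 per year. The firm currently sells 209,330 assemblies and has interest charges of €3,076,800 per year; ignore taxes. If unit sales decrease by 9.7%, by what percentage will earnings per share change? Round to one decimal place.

-23.2%

Contribution at this volume is 209,330 × €84.97 = €17,786,770.10.
Operating income = contribution − fixed costs = €17,786,770.10 − €7,279,000 = €10,507,770.10.
After interest of €3,076,800.00, pre-tax earnings = €7,430,970.10.
Degree of combined leverage = contribution ÷ (EBIT − I) = €17,786,770.10 ÷ €7,430,970.10 = 2.3936.
%ΔEPS = DCL × %ΔSales = 2.3936 × -9.7% = -23.2%.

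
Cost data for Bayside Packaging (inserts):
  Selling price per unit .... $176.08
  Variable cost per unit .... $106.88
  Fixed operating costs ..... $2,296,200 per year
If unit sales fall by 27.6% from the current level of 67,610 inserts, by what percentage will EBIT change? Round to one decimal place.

-54.2%

Contribution at this volume is 67,610 × $69.20 = $4,678,612.00.
Subtracting fixed costs: EBIT = $4,678,612.00 − $2,296,200 = $2,382,412.00.
So DOL = total CM / EBIT = $4,678,612.00 / $2,382,412.00 = 1.9638.
%ΔEBIT = DOL × %ΔSales = 1.9638 × -27.6% = -54.2%.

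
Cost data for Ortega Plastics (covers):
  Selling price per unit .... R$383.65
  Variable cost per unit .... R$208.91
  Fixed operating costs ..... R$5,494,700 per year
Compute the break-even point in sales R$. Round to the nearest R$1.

R$12,063,876

CM per unit = R$383.65 − R$208.91 = R$174.74; CM ratio = R$174.74 / R$383.65 = 0.4555.
Break-even sales = FC ÷ CM ratio = R$5,494,700 × R$383.65 / R$174.74 = R$12,063,876.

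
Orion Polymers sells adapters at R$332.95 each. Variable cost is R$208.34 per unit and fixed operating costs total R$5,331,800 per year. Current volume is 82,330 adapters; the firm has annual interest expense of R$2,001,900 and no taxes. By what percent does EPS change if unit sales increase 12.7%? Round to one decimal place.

+44.5%

At 82,330 units, contribution = 82,330 × R$124.61 = R$10,259,141.30.
EBIT = R$10,259,141.30 − R$5,331,800 = R$4,927,341.30.
After interest of R$2,001,900.00, pre-tax earnings = R$2,925,441.30.
Degree of combined leverage = contribution ÷ (EBIT − I) = R$10,259,141.30 ÷ R$2,925,441.30 = 3.5069.
%ΔEPS = DCL × %ΔSales = 3.5069 × +12.7% = +44.5%.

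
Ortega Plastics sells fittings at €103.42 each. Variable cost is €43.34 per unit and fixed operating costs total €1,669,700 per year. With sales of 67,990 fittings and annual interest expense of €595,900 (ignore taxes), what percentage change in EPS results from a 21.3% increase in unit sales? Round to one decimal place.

Contribution at this volume is 67,990 × €60.08 = €4,084,839.20.
EBIT = €4,084,839.20 − €1,669,700 = €2,415,139.20.
Interest = €595,900.00, so EBIT − I = €1,819,239.20.
Degree of combined leverage = contribution ÷ (EBIT − I) = €4,084,839.20 ÷ €1,819,239.20 = 2.2454.
%ΔEPS = DCL × %ΔSales = 2.2454 × +21.3% = +47.8%.

+47.8%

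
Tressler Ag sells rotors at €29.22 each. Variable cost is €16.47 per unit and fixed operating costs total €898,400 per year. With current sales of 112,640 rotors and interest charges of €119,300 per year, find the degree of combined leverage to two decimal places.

3.43

Total contribution margin = 112,640 × €12.75 = €1,436,160.00.
Subtracting fixed costs: EBIT = €1,436,160.00 − €898,400 = €537,760.00. Interest = €119,300.00, so EBIT − I = €418,460.00.
Degree of total leverage = total CM / (EBIT − interest) = €1,436,160.00 / €418,460.00 = 3.4320.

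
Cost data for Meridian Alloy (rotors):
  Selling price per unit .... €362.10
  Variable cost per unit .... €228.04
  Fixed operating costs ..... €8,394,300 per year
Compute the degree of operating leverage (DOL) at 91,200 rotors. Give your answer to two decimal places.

3.19

Contribution at this volume is 91,200 × €134.06 = €12,226,272.00.
EBIT = €12,226,272.00 − €8,394,300 = €3,831,972.00.
DOL = contribution ÷ EBIT = €12,226,272.00 ÷ €3,831,972.00 = 3.1906.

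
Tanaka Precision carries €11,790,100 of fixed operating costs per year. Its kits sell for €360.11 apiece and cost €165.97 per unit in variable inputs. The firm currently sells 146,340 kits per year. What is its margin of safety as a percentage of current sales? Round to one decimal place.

Each unit contributes €360.11 − €165.97 = €194.14. Break-even units = €11,790,100 ÷ €194.14 = 60,729.89; break-even revenue = 60,729.89 × €360.11 = €21,869,439.12.
Current sales = 146,340 × €360.11 = €52,698,497.40.
Margin of safety = (€52,698,497.40 − €21,869,439.12) ÷ €52,698,497.40 = 58.5%.

58.5%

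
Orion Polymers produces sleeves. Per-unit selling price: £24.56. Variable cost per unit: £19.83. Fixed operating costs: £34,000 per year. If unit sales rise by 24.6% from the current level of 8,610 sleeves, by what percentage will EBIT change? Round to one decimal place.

+149.0%

Total contribution margin = 8,610 × £4.73 = £40,725.30.
EBIT = £40,725.30 − £34,000 = £6,725.30.
So DOL = total CM / EBIT = £40,725.30 / £6,725.30 = 6.0555.
Operating income changes by 6.0555 × +24.6% = +149.0%.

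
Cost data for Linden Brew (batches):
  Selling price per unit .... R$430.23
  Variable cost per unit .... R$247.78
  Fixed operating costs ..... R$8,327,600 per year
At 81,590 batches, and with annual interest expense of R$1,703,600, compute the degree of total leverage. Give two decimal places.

At 81,590 units, contribution = 81,590 × R$182.45 = R$14,886,095.50.
Operating income = contribution − fixed costs = R$14,886,095.50 − R$8,327,600 = R$6,558,495.50. Interest = R$1,703,600.00.
DOL = R$14,886,095.50 ÷ R$6,558,495.50 = 2.2697; DFL = R$6,558,495.50 ÷ R$4,854,895.50 = 1.3509.
Combined leverage = 2.2697 × 1.3509 = 3.0661.

3.07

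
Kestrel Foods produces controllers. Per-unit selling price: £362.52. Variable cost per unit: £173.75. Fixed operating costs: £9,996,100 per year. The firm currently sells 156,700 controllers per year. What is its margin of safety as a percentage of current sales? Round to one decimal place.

Contribution margin per unit = £362.52 − £173.75 = £188.77. Break-even units = £9,996,100 ÷ £188.77 = 52,953.86; break-even revenue = 52,953.86 × £362.52 = £19,196,833.03.
Actual sales revenue = 156,700 × £362.52 = £56,806,884.00.
Margin of safety = (£56,806,884.00 − £19,196,833.03) ÷ £56,806,884.00 = 66.2%.

66.2%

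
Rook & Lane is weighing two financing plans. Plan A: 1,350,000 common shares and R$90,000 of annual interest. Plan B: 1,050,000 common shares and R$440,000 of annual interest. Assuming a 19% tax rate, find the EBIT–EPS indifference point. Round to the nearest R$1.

R$1,665,000

At indifference, (EBIT − 90,000)(1 − t)/1,350,000 = (EBIT − 440,000)(1 − t)/1,050,000.
Cancelling (1 − t) and cross-multiplying: 1,050,000·(EBIT − 90,000) = 1,350,000·(EBIT − 440,000).
EBIT × (1,350,000 − 1,050,000) = 440,000 × 1,350,000 − 90,000 × 1,050,000 = 499,500,000,000, so EBIT = 499,500,000,000 ÷ 300,000 = 1,665,000.00.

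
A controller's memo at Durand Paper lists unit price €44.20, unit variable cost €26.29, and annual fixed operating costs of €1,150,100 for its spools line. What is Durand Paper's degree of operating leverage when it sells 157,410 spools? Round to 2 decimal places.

1.69

Contribution at this volume is 157,410 × €17.91 = €2,819,213.10.
EBIT = €2,819,213.10 − €1,150,100 = €1,669,113.10.
DOL = contribution ÷ EBIT = €2,819,213.10 ÷ €1,669,113.10 = 1.6890.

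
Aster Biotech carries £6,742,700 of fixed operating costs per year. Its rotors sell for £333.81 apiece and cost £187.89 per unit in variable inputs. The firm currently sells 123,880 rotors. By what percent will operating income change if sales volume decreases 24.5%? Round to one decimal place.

At 123,880 units, contribution = 123,880 × £145.92 = £18,076,569.60.
Subtracting fixed costs: EBIT = £18,076,569.60 − £6,742,700 = £11,333,869.60.
So DOL = total CM / EBIT = £18,076,569.60 / £11,333,869.60 = 1.5949.
Operating income changes by 1.5949 × -24.5% = -39.1%.

-39.1%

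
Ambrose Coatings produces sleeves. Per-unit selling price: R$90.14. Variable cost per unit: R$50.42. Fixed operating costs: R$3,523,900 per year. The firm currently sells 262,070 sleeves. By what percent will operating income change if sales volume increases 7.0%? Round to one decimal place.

+10.6%

Total contribution margin = 262,070 × R$39.72 = R$10,409,420.40.
Operating income = contribution − fixed costs = R$10,409,420.40 − R$3,523,900 = R$6,885,520.40.
DOL = contribution ÷ EBIT = R$10,409,420.40 ÷ R$6,885,520.40 = 1.5118.
Operating income changes by 1.5118 × +7.0% = +10.6%.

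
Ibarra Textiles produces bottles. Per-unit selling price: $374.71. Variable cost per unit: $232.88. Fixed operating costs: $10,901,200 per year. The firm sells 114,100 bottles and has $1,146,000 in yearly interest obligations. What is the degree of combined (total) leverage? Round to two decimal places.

3.91

Contribution at this volume is 114,100 × $141.83 = $16,182,803.00.
Subtracting fixed costs: EBIT = $16,182,803.00 − $10,901,200 = $5,281,603.00. Interest = $1,146,000.00.
DOL = $16,182,803.00 ÷ $5,281,603.00 = 3.0640; DFL = $5,281,603.00 ÷ $4,135,603.00 = 1.2771.
Combined leverage = 3.0640 × 1.2771 = 3.9130.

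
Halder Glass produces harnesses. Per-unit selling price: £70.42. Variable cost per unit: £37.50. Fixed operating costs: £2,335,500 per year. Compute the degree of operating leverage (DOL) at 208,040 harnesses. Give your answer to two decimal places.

1.52

Contribution at this volume is 208,040 × £32.92 = £6,848,676.80.
Subtracting fixed costs: EBIT = £6,848,676.80 − £2,335,500 = £4,513,176.80.
Degree of operating leverage = £6,848,676.80 / £4,513,176.80 = 1.5175.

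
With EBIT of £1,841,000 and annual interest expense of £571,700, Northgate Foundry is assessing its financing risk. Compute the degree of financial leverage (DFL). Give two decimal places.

1.45

Interest = £571,700.00.
DFL = EBIT ÷ (EBIT − I) = £1,841,000 ÷ (£1,841,000 − £571,700.00) = £1,841,000 ÷ £1,269,300.00 = 1.4504.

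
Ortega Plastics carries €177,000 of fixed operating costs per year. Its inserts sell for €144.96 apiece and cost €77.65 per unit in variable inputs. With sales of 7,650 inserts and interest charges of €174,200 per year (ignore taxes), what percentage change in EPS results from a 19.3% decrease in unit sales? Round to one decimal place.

-60.7%

At 7,650 units, contribution = 7,650 × €67.31 = €514,921.50.
EBIT = €514,921.50 − €177,000 = €337,921.50.
Interest = €174,200.00, so EBIT − I = €163,721.50.
Degree of combined leverage = contribution ÷ (EBIT − I) = €514,921.50 ÷ €163,721.50 = 3.1451.
%ΔEPS = DCL × %ΔSales = 3.1451 × -19.3% = -60.7%.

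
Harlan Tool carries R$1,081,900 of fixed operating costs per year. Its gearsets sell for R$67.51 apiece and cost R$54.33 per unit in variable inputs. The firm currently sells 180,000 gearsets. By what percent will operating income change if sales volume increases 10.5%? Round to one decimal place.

At 180,000 units, contribution = 180,000 × R$13.18 = R$2,372,400.00.
Operating income = contribution − fixed costs = R$2,372,400.00 − R$1,081,900 = R$1,290,500.00.
So DOL = total CM / EBIT = R$2,372,400.00 / R$1,290,500.00 = 1.8384.
%ΔEBIT = DOL × %ΔSales = 1.8384 × +10.5% = +19.3%.

+19.3%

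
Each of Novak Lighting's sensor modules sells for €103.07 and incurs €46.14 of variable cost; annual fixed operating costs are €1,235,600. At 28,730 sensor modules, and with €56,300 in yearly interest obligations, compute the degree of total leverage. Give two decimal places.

4.76

Contribution at this volume is 28,730 × €56.93 = €1,635,598.90.
Operating income = contribution − fixed costs = €1,635,598.90 − €1,235,600 = €399,998.90. Interest = €56,300.00.
DOL = €1,635,598.90 ÷ €399,998.90 = 4.0890; DFL = €399,998.90 ÷ €343,698.90 = 1.1638.
DCL = DOL × DFL = 4.0890 × 1.1638 = 4.7588.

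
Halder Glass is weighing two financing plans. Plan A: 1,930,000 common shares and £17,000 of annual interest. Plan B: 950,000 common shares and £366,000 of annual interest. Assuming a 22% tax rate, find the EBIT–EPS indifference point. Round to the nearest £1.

£704,316

Set EPS_A = EPS_B: (EBIT − £17,000)(1 − 0.22) ÷ 1,930,000 = (EBIT − £366,000)(1 − 0.22) ÷ 950,000.
Cancelling (1 − t) and cross-multiplying: 950,000·(EBIT − 17,000) = 1,930,000·(EBIT − 366,000).
Solving, EBIT = (366,000·1,930,000 − 17,000·950,000) / (1,930,000 − 950,000) = 690,230,000,000 / 980,000 = 704,316.33.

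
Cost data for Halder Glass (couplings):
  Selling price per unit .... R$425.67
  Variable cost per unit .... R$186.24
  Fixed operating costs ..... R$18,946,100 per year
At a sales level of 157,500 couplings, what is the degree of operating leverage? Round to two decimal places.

2.01

Total contribution margin = 157,500 × R$239.43 = R$37,710,225.00.
EBIT = R$37,710,225.00 − R$18,946,100 = R$18,764,125.00.
So DOL = total CM / EBIT = R$37,710,225.00 / R$18,764,125.00 = 2.0097.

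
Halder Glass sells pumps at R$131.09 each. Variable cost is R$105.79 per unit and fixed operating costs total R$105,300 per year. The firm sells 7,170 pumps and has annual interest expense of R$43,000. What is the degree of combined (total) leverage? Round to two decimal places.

5.48

Contribution at this volume is 7,170 × R$25.30 = R$181,401.00.
EBIT = R$181,401.00 − R$105,300 = R$76,101.00. Interest = R$43,000.00.
DOL = R$181,401.00 ÷ R$76,101.00 = 2.3837; DFL = R$76,101.00 ÷ R$33,101.00 = 2.2991.
DCL = DOL × DFL = 2.3837 × 2.2991 = 5.4804.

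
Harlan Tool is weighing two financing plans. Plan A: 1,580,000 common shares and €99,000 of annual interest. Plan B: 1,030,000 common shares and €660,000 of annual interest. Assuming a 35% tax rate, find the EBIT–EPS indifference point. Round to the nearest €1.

€1,710,600

At indifference, (EBIT − 99,000)(1 − t)/1,580,000 = (EBIT − 660,000)(1 − t)/1,030,000.
The (1 − t) factor cancels: (EBIT − 99,000) × 1,030,000 = (EBIT − 660,000) × 1,580,000.
EBIT × (1,580,000 − 1,030,000) = 660,000 × 1,580,000 − 99,000 × 1,030,000 = 940,830,000,000, so EBIT = 940,830,000,000 ÷ 550,000 = 1,710,600.00.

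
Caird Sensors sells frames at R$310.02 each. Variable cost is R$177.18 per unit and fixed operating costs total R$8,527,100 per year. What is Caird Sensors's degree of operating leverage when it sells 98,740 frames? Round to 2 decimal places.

Total contribution margin = 98,740 × R$132.84 = R$13,116,621.60.
EBIT = R$13,116,621.60 − R$8,527,100 = R$4,589,521.60.
DOL = contribution ÷ EBIT = R$13,116,621.60 ÷ R$4,589,521.60 = 2.8579.

2.86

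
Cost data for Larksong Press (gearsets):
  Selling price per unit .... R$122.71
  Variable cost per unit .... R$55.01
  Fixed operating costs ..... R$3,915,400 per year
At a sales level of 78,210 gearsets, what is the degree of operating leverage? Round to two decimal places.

Contribution at this volume is 78,210 × R$67.70 = R$5,294,817.00.
Operating income = contribution − fixed costs = R$5,294,817.00 − R$3,915,400 = R$1,379,417.00.
Degree of operating leverage = R$5,294,817.00 / R$1,379,417.00 = 3.8384.

3.84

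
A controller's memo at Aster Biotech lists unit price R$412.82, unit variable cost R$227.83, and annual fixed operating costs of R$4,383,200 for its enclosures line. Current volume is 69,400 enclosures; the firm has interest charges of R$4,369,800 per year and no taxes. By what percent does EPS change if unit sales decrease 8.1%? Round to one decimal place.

At 69,400 units, contribution = 69,400 × R$184.99 = R$12,838,306.00.
EBIT = R$12,838,306.00 − R$4,383,200 = R$8,455,106.00.
After interest of R$4,369,800.00, pre-tax earnings = R$4,085,306.00.
Degree of combined leverage = contribution ÷ (EBIT − I) = R$12,838,306.00 ÷ R$4,085,306.00 = 3.1426.
%ΔEPS = DCL × %ΔSales = 3.1426 × -8.1% = -25.5%.

-25.5%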